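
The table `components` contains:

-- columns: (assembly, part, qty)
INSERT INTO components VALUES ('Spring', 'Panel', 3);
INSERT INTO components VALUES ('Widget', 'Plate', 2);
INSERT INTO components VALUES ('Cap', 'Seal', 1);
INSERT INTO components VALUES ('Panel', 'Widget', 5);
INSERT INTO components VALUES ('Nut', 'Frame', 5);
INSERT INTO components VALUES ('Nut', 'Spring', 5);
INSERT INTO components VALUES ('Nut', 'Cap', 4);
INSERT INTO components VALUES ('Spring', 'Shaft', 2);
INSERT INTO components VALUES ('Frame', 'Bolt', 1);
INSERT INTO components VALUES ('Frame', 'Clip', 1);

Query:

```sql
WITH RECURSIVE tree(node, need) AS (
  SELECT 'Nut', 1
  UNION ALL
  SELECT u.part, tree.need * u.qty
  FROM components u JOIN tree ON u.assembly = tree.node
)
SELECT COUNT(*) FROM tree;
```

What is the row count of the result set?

11

Base: (Nut, need=1).
Iteration 1: components of {Nut} -> Cap = 1*4 = 4, Frame = 1*5 = 5, Spring = 1*5 = 5.
Iteration 2: components of {Cap,Frame,Spring} -> Bolt = 5*1 = 5, Clip = 5*1 = 5, Panel = 5*3 = 15, Seal = 4*1 = 4, Shaft = 5*2 = 10.
Iteration 3: components of {Bolt,Clip,Panel,Seal,Shaft} -> Widget = 15*5 = 75.
Iteration 4: components of {Widget} -> Plate = 75*2 = 150.
Iteration 5: no further components; recursion stops.
Total rows emitted: 11.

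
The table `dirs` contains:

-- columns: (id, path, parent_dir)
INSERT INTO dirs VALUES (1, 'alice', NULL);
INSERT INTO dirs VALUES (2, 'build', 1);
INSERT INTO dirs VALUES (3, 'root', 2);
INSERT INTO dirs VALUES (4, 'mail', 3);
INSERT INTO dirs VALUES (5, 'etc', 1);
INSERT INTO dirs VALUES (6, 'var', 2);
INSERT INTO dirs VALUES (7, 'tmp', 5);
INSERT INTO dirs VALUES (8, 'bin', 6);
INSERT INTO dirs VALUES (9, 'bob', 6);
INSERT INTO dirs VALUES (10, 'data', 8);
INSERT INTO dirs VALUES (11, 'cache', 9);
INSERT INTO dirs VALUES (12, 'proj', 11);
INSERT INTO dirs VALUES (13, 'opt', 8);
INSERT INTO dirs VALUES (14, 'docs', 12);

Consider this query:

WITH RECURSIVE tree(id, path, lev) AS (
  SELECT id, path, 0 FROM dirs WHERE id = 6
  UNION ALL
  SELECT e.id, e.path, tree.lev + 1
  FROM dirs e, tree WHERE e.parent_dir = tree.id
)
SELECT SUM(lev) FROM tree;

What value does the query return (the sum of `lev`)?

Base: id=6 (var) at lev 0.
Iteration 1: rows with parent_dir in {6} -> bin (id 8, lev 1), bob (id 9, lev 1).
Iteration 2: rows with parent_dir in {8,9} -> data (id 10, lev 2), cache (id 11, lev 2), opt (id 13, lev 2).
Iteration 3: rows with parent_dir in {10,11,13} -> proj (id 12, lev 3).
Iteration 4: rows with parent_dir in {12} -> docs (id 14, lev 4).
Iteration 5: no rows with parent_dir in {14}; recursion stops.
SUM(lev) = 0 + 1 + 1 + 2 + 2 + 2 + 3 + 4 = 15.

15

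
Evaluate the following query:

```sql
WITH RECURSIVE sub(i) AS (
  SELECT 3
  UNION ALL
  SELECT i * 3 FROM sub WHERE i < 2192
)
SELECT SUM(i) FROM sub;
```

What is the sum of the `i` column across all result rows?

9840

Base: i=3.
Iteration 1: 3 < 2192 holds -> i = 3 * 3 = 9.
Iteration 2: 9 < 2192 holds -> i = 9 * 3 = 27.
Iteration 3: 27 < 2192 holds -> i = 27 * 3 = 81.
Iteration 4: 81 < 2192 holds -> i = 81 * 3 = 243.
Iteration 5: 243 < 2192 holds -> i = 243 * 3 = 729.
Iteration 6: 729 < 2192 holds -> i = 729 * 3 = 2187.
Iteration 7: 2187 < 2192 holds -> i = 2187 * 3 = 6561.
Iteration 8: 6561 < 2192 fails; recursion stops.
SUM(i) = 3 + 9 + 27 + 81 + 243 + 729 + 2187 + 6561 = 9840.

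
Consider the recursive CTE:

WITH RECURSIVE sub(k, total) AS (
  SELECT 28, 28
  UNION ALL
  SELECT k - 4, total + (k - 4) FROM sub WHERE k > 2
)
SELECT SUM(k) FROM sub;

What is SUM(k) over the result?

Base: k=28, total=28.
Iteration 1: 28 > 2 holds -> k = 28 - 4 = 24, total = 28 + 24 = 52.
Iteration 2: 24 > 2 holds -> k = 24 - 4 = 20, total = 52 + 20 = 72.
Iteration 3: 20 > 2 holds -> k = 20 - 4 = 16, total = 72 + 16 = 88.
Iteration 4: 16 > 2 holds -> k = 16 - 4 = 12, total = 88 + 12 = 100.
Iteration 5: 12 > 2 holds -> k = 12 - 4 = 8, total = 100 + 8 = 108.
Iteration 6: 8 > 2 holds -> k = 8 - 4 = 4, total = 108 + 4 = 112.
Iteration 7: 4 > 2 holds -> k = 4 - 4 = 0, total = 112 + 0 = 112.
Iteration 8: 0 > 2 fails; recursion stops.
SUM(k) = 28 + 24 + 20 + 16 + 12 + 8 + 4 + 0 = 112.

112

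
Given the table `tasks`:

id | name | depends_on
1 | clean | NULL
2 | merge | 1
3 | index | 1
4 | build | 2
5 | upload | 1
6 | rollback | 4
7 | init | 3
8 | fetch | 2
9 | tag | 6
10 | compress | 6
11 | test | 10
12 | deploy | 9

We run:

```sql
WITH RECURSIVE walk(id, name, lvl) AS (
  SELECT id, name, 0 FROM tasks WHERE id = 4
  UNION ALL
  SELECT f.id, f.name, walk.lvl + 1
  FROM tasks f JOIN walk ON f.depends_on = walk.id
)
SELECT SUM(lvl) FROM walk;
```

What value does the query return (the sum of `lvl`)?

11

Base: id=4 (build) at lvl 0.
Iteration 1: rows with depends_on in {4} -> rollback (id 6, lvl 1).
Iteration 2: rows with depends_on in {6} -> tag (id 9, lvl 2), compress (id 10, lvl 2).
Iteration 3: rows with depends_on in {9,10} -> test (id 11, lvl 3), deploy (id 12, lvl 3).
Iteration 4: no rows with depends_on in {11,12}; recursion stops.
SUM(lvl) = 0 + 1 + 2 + 2 + 3 + 3 = 11.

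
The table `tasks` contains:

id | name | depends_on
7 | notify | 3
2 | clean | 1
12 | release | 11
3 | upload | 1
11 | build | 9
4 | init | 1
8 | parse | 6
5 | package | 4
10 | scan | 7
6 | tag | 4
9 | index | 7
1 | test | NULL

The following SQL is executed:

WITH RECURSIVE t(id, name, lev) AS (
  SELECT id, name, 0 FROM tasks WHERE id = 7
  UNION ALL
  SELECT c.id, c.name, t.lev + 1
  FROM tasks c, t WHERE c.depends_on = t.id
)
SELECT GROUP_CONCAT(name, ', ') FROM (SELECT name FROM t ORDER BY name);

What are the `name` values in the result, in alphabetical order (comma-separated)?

Base: id=7 (notify) at lev 0.
Iteration 1: rows with depends_on in {7} -> index (id 9, lev 1), scan (id 10, lev 1).
Iteration 2: rows with depends_on in {9,10} -> build (id 11, lev 2).
Iteration 3: rows with depends_on in {11} -> release (id 12, lev 3).
Iteration 4: no rows with depends_on in {12}; recursion stops.

build, index, notify, release, scan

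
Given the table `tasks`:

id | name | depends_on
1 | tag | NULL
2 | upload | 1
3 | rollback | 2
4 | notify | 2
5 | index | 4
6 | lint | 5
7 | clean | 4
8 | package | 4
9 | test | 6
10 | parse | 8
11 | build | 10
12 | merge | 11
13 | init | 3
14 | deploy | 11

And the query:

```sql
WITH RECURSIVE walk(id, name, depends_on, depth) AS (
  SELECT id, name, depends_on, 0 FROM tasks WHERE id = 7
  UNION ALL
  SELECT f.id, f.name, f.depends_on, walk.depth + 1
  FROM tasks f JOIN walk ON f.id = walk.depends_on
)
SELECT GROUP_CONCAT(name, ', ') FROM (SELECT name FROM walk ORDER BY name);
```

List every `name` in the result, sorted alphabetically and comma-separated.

Base: id=7 (clean), depends_on=4, depth 0.
Iteration 1: join on id=4 -> notify (id 4, depends_on=2, depth 1).
Iteration 2: join on id=2 -> upload (id 2, depends_on=1, depth 2).
Iteration 3: join on id=1 -> tag (id 1, depends_on=NULL, depth 3).
Iteration 4: depends_on is NULL; no match; recursion stops.

clean, notify, tag, upload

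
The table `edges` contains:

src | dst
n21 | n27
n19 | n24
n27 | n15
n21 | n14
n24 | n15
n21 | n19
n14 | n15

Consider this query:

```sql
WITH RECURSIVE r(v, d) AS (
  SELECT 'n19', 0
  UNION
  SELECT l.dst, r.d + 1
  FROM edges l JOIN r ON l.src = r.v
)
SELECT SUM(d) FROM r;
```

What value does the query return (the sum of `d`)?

Base: (n19, d=0).
Iteration 1: edges from {n19} -> (n24, d=1).
Iteration 2: edges from {n24} -> (n15, d=2).
Iteration 3: no outgoing edges from {n15}; recursion stops.
SUM(d) = 0 + 1 + 2 = 3.

3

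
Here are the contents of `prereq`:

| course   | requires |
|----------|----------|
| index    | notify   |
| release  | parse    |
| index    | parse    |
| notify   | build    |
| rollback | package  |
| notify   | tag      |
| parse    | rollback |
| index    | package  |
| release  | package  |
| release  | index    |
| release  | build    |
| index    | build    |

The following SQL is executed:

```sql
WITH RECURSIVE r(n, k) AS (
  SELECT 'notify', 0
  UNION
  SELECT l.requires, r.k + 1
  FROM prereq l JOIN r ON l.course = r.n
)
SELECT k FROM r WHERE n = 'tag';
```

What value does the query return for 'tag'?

1

Base: (notify, k=0).
Iteration 1: edges from {notify} -> (build, k=1), (tag, k=1).
Iteration 2: no outgoing edges from {build,tag}; recursion stops.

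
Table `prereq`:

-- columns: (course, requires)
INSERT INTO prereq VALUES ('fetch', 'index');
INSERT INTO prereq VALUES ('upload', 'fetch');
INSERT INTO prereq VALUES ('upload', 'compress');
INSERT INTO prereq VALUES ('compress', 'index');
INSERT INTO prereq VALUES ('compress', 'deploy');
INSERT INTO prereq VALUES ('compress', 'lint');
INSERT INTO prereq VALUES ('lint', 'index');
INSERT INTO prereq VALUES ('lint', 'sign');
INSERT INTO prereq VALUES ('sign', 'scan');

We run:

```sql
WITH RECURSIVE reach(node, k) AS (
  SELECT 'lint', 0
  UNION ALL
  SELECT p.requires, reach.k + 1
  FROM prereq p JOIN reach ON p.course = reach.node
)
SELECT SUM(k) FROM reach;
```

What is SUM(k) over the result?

Base: (lint, k=0).
Iteration 1: edges from {lint} -> (index, k=1), (sign, k=1).
Iteration 2: edges from {index,sign} -> (scan, k=2).
Iteration 3: no outgoing edges from {scan}; recursion stops.
SUM(k) = 0 + 1 + 1 + 2 = 4.

4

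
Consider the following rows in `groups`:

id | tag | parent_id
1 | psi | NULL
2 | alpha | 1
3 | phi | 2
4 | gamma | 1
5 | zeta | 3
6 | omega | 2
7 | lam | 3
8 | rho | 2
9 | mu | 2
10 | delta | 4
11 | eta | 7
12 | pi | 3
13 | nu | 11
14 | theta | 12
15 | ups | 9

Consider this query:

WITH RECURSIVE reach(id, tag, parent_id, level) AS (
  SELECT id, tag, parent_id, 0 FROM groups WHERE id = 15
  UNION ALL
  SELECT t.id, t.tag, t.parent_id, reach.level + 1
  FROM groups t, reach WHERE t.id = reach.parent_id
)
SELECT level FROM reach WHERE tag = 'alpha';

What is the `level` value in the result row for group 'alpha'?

2

Base: id=15 (ups), parent_id=9, level 0.
Iteration 1: join on id=9 -> mu (id 9, parent_id=2, level 1).
Iteration 2: join on id=2 -> alpha (id 2, parent_id=1, level 2).
Iteration 3: join on id=1 -> psi (id 1, parent_id=NULL, level 3).
Iteration 4: parent_id is NULL; no match; recursion stops.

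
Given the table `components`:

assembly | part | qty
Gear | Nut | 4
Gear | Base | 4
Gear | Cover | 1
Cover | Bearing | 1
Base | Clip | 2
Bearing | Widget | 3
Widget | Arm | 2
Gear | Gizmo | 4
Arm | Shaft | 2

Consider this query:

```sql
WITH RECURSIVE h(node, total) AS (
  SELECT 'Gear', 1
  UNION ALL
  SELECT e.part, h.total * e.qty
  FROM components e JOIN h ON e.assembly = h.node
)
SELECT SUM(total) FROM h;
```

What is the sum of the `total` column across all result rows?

Base: (Gear, total=1).
Iteration 1: components of {Gear} -> Base = 1*4 = 4, Cover = 1*1 = 1, Gizmo = 1*4 = 4, Nut = 1*4 = 4.
Iteration 2: components of {Base,Cover,Gizmo,Nut} -> Bearing = 1*1 = 1, Clip = 4*2 = 8.
Iteration 3: components of {Bearing,Clip} -> Widget = 1*3 = 3.
Iteration 4: components of {Widget} -> Arm = 3*2 = 6.
Iteration 5: components of {Arm} -> Shaft = 6*2 = 12.
Iteration 6: no further components; recursion stops.
SUM(total) = 1 + 4 + 4 + 1 + 4 + 8 + 1 + 3 + 6 + 12 = 44.

44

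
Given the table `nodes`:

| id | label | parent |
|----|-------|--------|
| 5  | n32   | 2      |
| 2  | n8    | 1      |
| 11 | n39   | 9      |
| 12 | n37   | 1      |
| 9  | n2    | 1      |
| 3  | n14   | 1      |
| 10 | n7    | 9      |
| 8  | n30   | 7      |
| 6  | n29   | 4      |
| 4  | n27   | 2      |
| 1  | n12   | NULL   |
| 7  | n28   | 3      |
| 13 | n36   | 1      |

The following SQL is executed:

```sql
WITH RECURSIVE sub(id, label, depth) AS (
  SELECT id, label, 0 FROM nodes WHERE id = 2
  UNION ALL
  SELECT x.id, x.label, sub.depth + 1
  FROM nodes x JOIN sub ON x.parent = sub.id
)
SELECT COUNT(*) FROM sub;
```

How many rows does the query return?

Base: id=2 (n8) at depth 0.
Iteration 1: rows with parent in {2} -> n27 (id 4, depth 1), n32 (id 5, depth 1).
Iteration 2: rows with parent in {4,5} -> n29 (id 6, depth 2).
Iteration 3: no rows with parent in {6}; recursion stops.
Total rows emitted: 4.

4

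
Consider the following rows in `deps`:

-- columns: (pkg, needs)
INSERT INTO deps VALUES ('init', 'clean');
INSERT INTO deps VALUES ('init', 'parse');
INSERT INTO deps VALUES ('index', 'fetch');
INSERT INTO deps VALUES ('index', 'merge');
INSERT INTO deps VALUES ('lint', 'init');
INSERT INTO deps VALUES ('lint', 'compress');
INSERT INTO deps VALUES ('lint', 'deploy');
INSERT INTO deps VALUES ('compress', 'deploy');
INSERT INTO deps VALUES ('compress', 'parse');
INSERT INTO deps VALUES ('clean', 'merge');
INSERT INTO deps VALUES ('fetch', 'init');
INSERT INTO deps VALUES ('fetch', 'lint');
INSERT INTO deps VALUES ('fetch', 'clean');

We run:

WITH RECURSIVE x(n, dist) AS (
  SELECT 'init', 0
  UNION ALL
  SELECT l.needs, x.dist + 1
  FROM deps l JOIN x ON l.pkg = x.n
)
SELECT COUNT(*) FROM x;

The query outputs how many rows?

4

Base: (init, dist=0).
Iteration 1: edges from {init} -> (clean, dist=1), (parse, dist=1).
Iteration 2: edges from {clean,parse} -> (merge, dist=2).
Iteration 3: no outgoing edges from {merge}; recursion stops.
Total rows emitted: 4.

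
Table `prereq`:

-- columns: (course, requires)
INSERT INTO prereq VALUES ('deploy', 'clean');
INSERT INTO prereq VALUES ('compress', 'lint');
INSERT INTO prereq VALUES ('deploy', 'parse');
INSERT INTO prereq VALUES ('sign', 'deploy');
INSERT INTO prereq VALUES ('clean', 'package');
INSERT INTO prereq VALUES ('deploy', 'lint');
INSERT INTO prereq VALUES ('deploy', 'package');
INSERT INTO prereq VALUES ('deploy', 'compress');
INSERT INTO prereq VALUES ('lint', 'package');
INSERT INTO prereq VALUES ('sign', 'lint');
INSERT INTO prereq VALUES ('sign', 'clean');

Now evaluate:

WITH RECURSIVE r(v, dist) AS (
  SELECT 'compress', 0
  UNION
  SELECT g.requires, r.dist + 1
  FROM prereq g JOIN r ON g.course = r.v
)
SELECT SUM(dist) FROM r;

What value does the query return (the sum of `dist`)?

Base: (compress, dist=0).
Iteration 1: edges from {compress} -> (lint, dist=1).
Iteration 2: edges from {lint} -> (package, dist=2).
Iteration 3: no outgoing edges from {package}; recursion stops.
SUM(dist) = 0 + 1 + 2 = 3.

3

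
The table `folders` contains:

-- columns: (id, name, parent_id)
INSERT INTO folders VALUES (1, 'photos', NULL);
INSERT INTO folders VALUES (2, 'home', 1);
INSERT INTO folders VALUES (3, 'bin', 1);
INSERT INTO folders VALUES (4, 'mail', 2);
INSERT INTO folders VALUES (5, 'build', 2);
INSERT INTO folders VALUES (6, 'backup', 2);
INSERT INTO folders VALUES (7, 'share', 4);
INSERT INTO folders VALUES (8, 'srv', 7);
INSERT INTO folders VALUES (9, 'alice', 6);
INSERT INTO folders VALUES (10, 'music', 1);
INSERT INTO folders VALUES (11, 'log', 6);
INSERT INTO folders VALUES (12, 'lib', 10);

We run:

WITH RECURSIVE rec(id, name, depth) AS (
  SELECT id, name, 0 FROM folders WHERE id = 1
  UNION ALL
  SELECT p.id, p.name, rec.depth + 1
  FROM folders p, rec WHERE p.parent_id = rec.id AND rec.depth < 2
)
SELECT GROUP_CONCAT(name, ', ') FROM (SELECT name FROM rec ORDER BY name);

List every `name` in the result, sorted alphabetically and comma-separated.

backup, bin, build, home, lib, mail, music, photos

Base: id=1 (photos) at depth 0.
Iteration 1: rows with parent_id in {1} -> home (id 2, depth 1), bin (id 3, depth 1), music (id 10, depth 1).
Iteration 2: rows with parent_id in {2,3,10} -> mail (id 4, depth 2), build (id 5, depth 2), backup (id 6, depth 2), lib (id 12, depth 2).
Iteration 3: depth < 2 fails for all current rows; recursion stops.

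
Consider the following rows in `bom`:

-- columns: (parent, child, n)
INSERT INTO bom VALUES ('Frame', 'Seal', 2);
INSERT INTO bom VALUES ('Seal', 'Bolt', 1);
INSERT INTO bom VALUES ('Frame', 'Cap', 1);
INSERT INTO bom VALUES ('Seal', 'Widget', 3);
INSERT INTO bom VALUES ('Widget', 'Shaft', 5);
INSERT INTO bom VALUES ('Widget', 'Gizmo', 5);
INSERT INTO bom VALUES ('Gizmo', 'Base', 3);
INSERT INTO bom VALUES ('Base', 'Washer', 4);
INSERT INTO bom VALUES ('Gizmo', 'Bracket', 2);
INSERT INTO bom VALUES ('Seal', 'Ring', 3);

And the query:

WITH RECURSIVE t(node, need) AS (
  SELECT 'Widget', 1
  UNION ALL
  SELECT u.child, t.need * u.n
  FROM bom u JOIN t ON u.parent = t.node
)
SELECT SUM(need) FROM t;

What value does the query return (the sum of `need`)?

Base: (Widget, need=1).
Iteration 1: components of {Widget} -> Gizmo = 1*5 = 5, Shaft = 1*5 = 5.
Iteration 2: components of {Gizmo,Shaft} -> Base = 5*3 = 15, Bracket = 5*2 = 10.
Iteration 3: components of {Base,Bracket} -> Washer = 15*4 = 60.
Iteration 4: no further components; recursion stops.
SUM(need) = 1 + 5 + 5 + 15 + 10 + 60 = 96.

96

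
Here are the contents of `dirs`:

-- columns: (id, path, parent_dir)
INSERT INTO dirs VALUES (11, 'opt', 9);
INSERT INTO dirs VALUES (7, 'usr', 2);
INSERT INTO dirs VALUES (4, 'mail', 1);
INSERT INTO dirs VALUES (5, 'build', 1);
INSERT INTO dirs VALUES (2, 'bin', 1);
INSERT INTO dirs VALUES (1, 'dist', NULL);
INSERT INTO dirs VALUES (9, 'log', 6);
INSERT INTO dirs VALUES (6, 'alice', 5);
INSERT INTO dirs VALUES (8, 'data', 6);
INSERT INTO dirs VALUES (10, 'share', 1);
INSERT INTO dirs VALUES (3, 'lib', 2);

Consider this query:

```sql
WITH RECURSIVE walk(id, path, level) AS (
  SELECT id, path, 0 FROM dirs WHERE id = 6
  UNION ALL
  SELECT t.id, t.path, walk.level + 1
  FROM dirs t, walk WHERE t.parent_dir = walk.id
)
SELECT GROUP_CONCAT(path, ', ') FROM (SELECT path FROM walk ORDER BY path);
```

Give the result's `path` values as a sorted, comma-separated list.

alice, data, log, opt

Base: id=6 (alice) at level 0.
Iteration 1: rows with parent_dir in {6} -> data (id 8, level 1), log (id 9, level 1).
Iteration 2: rows with parent_dir in {8,9} -> opt (id 11, level 2).
Iteration 3: no rows with parent_dir in {11}; recursion stops.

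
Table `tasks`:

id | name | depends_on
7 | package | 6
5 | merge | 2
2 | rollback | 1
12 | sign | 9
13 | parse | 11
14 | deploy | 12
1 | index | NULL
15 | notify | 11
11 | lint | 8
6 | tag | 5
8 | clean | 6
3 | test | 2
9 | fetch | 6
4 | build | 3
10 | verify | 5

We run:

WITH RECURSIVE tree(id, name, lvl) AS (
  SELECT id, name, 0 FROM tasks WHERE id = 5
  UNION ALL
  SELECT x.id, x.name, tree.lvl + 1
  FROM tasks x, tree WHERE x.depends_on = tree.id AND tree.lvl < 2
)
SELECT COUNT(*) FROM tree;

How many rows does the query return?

Base: id=5 (merge) at lvl 0.
Iteration 1: rows with depends_on in {5} -> tag (id 6, lvl 1), verify (id 10, lvl 1).
Iteration 2: rows with depends_on in {6,10} -> package (id 7, lvl 2), clean (id 8, lvl 2), fetch (id 9, lvl 2).
Iteration 3: lvl < 2 fails for all current rows; recursion stops.
Total rows emitted: 6.

6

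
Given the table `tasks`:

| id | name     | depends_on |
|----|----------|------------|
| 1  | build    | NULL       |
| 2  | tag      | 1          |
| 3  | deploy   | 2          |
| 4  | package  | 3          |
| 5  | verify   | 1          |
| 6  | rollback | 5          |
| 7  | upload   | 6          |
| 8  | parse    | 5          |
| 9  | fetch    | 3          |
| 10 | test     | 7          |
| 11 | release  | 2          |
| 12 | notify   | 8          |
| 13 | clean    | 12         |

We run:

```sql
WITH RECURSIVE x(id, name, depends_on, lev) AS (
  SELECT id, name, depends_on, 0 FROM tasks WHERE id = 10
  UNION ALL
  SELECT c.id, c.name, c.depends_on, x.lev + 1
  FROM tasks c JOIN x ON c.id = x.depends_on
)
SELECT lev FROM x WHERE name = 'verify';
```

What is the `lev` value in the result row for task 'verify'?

3

Base: id=10 (test), depends_on=7, lev 0.
Iteration 1: join on id=7 -> upload (id 7, depends_on=6, lev 1).
Iteration 2: join on id=6 -> rollback (id 6, depends_on=5, lev 2).
Iteration 3: join on id=5 -> verify (id 5, depends_on=1, lev 3).
Iteration 4: join on id=1 -> build (id 1, depends_on=NULL, lev 4).
Iteration 5: depends_on is NULL; no match; recursion stops.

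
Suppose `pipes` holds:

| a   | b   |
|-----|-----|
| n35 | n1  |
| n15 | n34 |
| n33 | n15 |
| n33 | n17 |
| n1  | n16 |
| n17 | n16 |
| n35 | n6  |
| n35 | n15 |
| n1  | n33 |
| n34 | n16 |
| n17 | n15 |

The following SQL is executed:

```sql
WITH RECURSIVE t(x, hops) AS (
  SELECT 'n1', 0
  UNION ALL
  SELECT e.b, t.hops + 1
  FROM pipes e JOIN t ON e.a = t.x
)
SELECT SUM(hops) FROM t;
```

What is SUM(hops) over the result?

28

Base: (n1, hops=0).
Iteration 1: edges from {n1} -> (n16, hops=1), (n33, hops=1).
Iteration 2: edges from {n16,n33} -> (n15, hops=2), (n17, hops=2).
Iteration 3: edges from {n15,n17} -> (n15, hops=3), (n16, hops=3), (n34, hops=3).
Iteration 4: edges from {n15,n16,n34} -> (n16, hops=4), (n34, hops=4).
Iteration 5: edges from {n16,n34} -> (n16, hops=5).
Iteration 6: no outgoing edges from {n16}; recursion stops.
SUM(hops) = 0 + 1 + 1 + 2 + 2 + 3 + 3 + 3 + 4 + 4 + 5 = 28.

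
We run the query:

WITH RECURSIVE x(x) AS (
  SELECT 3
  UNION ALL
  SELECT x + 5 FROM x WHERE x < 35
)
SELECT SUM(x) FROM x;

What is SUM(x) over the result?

Base: x=3.
Iteration 1: 3 < 35 holds -> x = 3 + 5 = 8.
Iteration 2: 8 < 35 holds -> x = 8 + 5 = 13.
Iteration 3: 13 < 35 holds -> x = 13 + 5 = 18.
Iteration 4: 18 < 35 holds -> x = 18 + 5 = 23.
Iteration 5: 23 < 35 holds -> x = 23 + 5 = 28.
Iteration 6: 28 < 35 holds -> x = 28 + 5 = 33.
Iteration 7: 33 < 35 holds -> x = 33 + 5 = 38.
Iteration 8: 38 < 35 fails; recursion stops.
SUM(x) = 3 + 8 + 13 + 18 + 23 + 28 + 33 + 38 = 164.

164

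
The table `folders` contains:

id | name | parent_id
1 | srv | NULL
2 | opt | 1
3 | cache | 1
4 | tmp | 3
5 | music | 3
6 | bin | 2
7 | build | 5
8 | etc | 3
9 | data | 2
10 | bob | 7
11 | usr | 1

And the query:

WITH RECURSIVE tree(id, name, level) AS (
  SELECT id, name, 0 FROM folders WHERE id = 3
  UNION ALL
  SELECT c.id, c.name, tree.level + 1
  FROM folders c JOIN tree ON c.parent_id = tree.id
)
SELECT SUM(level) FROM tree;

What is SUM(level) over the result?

8

Base: id=3 (cache) at level 0.
Iteration 1: rows with parent_id in {3} -> tmp (id 4, level 1), music (id 5, level 1), etc (id 8, level 1).
Iteration 2: rows with parent_id in {4,5,8} -> build (id 7, level 2).
Iteration 3: rows with parent_id in {7} -> bob (id 10, level 3).
Iteration 4: no rows with parent_id in {10}; recursion stops.
SUM(level) = 0 + 1 + 1 + 1 + 2 + 3 = 8.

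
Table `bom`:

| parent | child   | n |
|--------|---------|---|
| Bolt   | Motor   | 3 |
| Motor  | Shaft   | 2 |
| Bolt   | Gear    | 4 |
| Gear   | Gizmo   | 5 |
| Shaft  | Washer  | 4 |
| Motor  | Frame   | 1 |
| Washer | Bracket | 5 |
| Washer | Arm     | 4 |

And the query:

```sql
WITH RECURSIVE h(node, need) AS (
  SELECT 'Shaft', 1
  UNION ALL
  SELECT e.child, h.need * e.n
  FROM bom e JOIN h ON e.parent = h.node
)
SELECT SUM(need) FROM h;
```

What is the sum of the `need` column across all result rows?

Base: (Shaft, need=1).
Iteration 1: components of {Shaft} -> Washer = 1*4 = 4.
Iteration 2: components of {Washer} -> Arm = 4*4 = 16, Bracket = 4*5 = 20.
Iteration 3: no further components; recursion stops.
SUM(need) = 1 + 4 + 20 + 16 = 41.

41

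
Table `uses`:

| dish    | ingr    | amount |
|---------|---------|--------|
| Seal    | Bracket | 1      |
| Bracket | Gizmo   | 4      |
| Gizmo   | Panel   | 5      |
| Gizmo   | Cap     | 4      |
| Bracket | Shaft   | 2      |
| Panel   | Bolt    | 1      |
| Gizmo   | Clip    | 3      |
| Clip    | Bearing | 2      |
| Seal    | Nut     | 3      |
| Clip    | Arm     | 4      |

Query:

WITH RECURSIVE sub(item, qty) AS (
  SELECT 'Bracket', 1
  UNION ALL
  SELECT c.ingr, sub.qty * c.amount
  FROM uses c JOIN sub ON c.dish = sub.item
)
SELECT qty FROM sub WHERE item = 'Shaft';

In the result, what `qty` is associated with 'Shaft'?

2

Base: (Bracket, qty=1).
Iteration 1: components of {Bracket} -> Gizmo = 1*4 = 4, Shaft = 1*2 = 2.
Iteration 2: components of {Gizmo,Shaft} -> Cap = 4*4 = 16, Clip = 4*3 = 12, Panel = 4*5 = 20.
Iteration 3: components of {Cap,Clip,Panel} -> Arm = 12*4 = 48, Bearing = 12*2 = 24, Bolt = 20*1 = 20.
Iteration 4: no further components; recursion stops.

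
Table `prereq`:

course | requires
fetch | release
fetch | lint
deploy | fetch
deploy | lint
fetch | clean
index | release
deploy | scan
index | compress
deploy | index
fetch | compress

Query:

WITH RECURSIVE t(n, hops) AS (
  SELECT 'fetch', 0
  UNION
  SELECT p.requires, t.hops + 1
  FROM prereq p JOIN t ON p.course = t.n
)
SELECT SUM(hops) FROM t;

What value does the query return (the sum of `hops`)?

4

Base: (fetch, hops=0).
Iteration 1: edges from {fetch} -> (clean, hops=1), (compress, hops=1), (lint, hops=1), (release, hops=1).
Iteration 2: no outgoing edges from {clean,compress,lint,release}; recursion stops.
SUM(hops) = 0 + 1 + 1 + 1 + 1 = 4.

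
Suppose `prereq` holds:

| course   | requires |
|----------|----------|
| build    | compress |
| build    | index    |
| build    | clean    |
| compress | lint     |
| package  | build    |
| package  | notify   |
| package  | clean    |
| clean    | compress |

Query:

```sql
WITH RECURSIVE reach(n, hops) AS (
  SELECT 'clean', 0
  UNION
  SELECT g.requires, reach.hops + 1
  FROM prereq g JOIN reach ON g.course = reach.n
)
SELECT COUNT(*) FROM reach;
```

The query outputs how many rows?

3

Base: (clean, hops=0).
Iteration 1: edges from {clean} -> (compress, hops=1).
Iteration 2: edges from {compress} -> (lint, hops=2).
Iteration 3: no outgoing edges from {lint}; recursion stops.
Total rows emitted: 3.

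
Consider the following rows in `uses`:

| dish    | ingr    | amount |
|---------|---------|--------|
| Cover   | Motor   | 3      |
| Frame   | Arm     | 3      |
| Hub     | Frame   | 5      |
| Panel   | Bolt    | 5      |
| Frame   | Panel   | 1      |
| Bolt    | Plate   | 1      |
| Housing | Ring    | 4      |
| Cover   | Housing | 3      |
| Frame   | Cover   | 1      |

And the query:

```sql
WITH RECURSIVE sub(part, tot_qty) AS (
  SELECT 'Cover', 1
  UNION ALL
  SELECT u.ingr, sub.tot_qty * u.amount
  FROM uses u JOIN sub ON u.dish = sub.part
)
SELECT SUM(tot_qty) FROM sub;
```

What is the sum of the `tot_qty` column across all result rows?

Base: (Cover, tot_qty=1).
Iteration 1: components of {Cover} -> Housing = 1*3 = 3, Motor = 1*3 = 3.
Iteration 2: components of {Housing,Motor} -> Ring = 3*4 = 12.
Iteration 3: no further components; recursion stops.
SUM(tot_qty) = 1 + 3 + 3 + 12 = 19.

19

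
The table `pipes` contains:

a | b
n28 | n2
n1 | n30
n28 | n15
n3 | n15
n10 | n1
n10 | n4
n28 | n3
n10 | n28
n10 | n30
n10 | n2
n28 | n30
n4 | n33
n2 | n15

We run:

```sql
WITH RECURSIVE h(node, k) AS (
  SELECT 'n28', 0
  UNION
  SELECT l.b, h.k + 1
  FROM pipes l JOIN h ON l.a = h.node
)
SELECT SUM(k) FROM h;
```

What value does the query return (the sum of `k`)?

6

Base: (n28, k=0).
Iteration 1: edges from {n28} -> (n15, k=1), (n2, k=1), (n3, k=1), (n30, k=1).
Iteration 2: edges from {n15,n2,n3,n30} -> (n15, k=2). [UNION drops 1 duplicate row(s)]
Iteration 3: no outgoing edges from {n15}; recursion stops.
SUM(k) = 0 + 1 + 1 + 1 + 1 + 2 = 6.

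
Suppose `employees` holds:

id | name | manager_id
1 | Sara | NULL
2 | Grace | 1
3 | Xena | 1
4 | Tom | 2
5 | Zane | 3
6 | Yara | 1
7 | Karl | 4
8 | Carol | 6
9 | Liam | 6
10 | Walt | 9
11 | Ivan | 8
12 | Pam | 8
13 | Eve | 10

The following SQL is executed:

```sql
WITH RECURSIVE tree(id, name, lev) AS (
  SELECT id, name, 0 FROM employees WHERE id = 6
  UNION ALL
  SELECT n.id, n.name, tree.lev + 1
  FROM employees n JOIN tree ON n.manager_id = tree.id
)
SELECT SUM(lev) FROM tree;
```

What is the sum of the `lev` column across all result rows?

Base: id=6 (Yara) at lev 0.
Iteration 1: rows with manager_id in {6} -> Carol (id 8, lev 1), Liam (id 9, lev 1).
Iteration 2: rows with manager_id in {8,9} -> Walt (id 10, lev 2), Ivan (id 11, lev 2), Pam (id 12, lev 2).
Iteration 3: rows with manager_id in {10,11,12} -> Eve (id 13, lev 3).
Iteration 4: no rows with manager_id in {13}; recursion stops.
SUM(lev) = 0 + 1 + 1 + 2 + 2 + 2 + 3 = 11.

11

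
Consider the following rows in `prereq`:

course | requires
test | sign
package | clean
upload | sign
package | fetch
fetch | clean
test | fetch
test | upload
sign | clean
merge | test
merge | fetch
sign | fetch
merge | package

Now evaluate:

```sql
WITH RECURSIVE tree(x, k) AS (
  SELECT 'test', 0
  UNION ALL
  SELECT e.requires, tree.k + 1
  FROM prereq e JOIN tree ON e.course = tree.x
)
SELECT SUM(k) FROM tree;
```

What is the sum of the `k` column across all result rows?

24

Base: (test, k=0).
Iteration 1: edges from {test} -> (fetch, k=1), (sign, k=1), (upload, k=1).
Iteration 2: edges from {fetch,sign,upload} -> (clean, k=2) x2, (fetch, k=2), (sign, k=2). [UNION ALL keeps all 4 new rows, including repeats]
Iteration 3: edges from {clean,fetch,sign} -> (clean, k=3) x2, (fetch, k=3). [UNION ALL keeps all 3 new rows, including repeats]
Iteration 4: edges from {clean,fetch} -> (clean, k=4).
Iteration 5: no outgoing edges from {clean}; recursion stops.
SUM(k) = 0 + 1 + 1 + 1 + 2 + 2 + 2 + 2 + 3 + 3 + 3 + 4 = 24.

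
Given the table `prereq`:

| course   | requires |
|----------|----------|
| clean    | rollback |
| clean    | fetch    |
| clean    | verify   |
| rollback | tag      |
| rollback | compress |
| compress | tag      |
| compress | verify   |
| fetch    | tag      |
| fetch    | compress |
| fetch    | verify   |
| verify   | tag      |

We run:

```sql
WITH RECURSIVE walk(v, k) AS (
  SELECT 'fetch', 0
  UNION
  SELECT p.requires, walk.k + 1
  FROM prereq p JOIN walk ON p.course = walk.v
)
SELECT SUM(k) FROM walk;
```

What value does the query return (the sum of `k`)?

10

Base: (fetch, k=0).
Iteration 1: edges from {fetch} -> (compress, k=1), (tag, k=1), (verify, k=1).
Iteration 2: edges from {compress,tag,verify} -> (tag, k=2), (verify, k=2). [UNION drops 1 duplicate row(s)]
Iteration 3: edges from {tag,verify} -> (tag, k=3).
Iteration 4: no outgoing edges from {tag}; recursion stops.
SUM(k) = 0 + 1 + 1 + 1 + 2 + 2 + 3 = 10.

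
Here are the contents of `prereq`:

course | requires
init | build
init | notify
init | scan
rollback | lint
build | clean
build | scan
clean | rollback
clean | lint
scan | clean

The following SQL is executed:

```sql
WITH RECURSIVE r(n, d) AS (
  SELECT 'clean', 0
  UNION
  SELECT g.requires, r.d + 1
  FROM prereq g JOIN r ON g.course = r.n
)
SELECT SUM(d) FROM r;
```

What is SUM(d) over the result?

4

Base: (clean, d=0).
Iteration 1: edges from {clean} -> (lint, d=1), (rollback, d=1).
Iteration 2: edges from {lint,rollback} -> (lint, d=2).
Iteration 3: no outgoing edges from {lint}; recursion stops.
SUM(d) = 0 + 1 + 1 + 2 = 4.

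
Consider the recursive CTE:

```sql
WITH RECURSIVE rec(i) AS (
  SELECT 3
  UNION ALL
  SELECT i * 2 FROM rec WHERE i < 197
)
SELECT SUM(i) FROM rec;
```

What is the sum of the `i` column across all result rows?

Base: i=3.
Iteration 1: 3 < 197 holds -> i = 3 * 2 = 6.
Iteration 2: 6 < 197 holds -> i = 6 * 2 = 12.
Iteration 3: 12 < 197 holds -> i = 12 * 2 = 24.
Iteration 4: 24 < 197 holds -> i = 24 * 2 = 48.
Iteration 5: 48 < 197 holds -> i = 48 * 2 = 96.
Iteration 6: 96 < 197 holds -> i = 96 * 2 = 192.
Iteration 7: 192 < 197 holds -> i = 192 * 2 = 384.
Iteration 8: 384 < 197 fails; recursion stops.
SUM(i) = 3 + 6 + 12 + 24 + 48 + 96 + 192 + 384 = 765.

765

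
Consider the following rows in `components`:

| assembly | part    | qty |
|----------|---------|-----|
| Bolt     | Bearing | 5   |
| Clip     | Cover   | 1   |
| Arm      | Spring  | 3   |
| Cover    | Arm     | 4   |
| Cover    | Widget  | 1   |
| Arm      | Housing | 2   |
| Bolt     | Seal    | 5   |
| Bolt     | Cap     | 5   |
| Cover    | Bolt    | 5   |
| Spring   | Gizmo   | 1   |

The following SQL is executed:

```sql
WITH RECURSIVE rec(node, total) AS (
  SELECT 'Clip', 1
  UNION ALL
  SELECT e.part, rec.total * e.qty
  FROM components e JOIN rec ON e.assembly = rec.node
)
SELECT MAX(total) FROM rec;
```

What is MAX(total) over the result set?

Base: (Clip, total=1).
Iteration 1: components of {Clip} -> Cover = 1*1 = 1.
Iteration 2: components of {Cover} -> Arm = 1*4 = 4, Bolt = 1*5 = 5, Widget = 1*1 = 1.
Iteration 3: components of {Arm,Bolt,Widget} -> Bearing = 5*5 = 25, Cap = 5*5 = 25, Housing = 4*2 = 8, Seal = 5*5 = 25, Spring = 4*3 = 12.
Iteration 4: components of {Bearing,Cap,Housing,Seal,Spring} -> Gizmo = 12*1 = 12.
Iteration 5: no further components; recursion stops.
total values: 1, 1, 4, 5, 1, 8, 12, 25, 25, 25, 12; the maximum is 25.

25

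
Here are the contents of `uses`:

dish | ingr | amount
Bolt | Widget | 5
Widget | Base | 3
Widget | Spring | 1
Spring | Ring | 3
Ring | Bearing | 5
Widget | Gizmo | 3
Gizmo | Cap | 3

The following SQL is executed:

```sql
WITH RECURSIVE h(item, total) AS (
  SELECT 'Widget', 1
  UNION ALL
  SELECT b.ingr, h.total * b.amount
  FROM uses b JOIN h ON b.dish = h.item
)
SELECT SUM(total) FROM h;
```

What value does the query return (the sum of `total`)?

35

Base: (Widget, total=1).
Iteration 1: components of {Widget} -> Base = 1*3 = 3, Gizmo = 1*3 = 3, Spring = 1*1 = 1.
Iteration 2: components of {Base,Gizmo,Spring} -> Cap = 3*3 = 9, Ring = 1*3 = 3.
Iteration 3: components of {Cap,Ring} -> Bearing = 3*5 = 15.
Iteration 4: no further components; recursion stops.
SUM(total) = 1 + 3 + 1 + 3 + 3 + 9 + 15 = 35.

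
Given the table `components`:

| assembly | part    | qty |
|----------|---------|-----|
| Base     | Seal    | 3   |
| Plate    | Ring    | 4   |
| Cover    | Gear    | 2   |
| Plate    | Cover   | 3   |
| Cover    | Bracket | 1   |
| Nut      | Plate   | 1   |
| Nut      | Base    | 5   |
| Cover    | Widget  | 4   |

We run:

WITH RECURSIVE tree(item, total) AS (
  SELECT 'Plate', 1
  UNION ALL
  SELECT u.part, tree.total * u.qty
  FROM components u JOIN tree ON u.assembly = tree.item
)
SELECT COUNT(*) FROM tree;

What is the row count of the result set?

6

Base: (Plate, total=1).
Iteration 1: components of {Plate} -> Cover = 1*3 = 3, Ring = 1*4 = 4.
Iteration 2: components of {Cover,Ring} -> Bracket = 3*1 = 3, Gear = 3*2 = 6, Widget = 3*4 = 12.
Iteration 3: no further components; recursion stops.
Total rows emitted: 6.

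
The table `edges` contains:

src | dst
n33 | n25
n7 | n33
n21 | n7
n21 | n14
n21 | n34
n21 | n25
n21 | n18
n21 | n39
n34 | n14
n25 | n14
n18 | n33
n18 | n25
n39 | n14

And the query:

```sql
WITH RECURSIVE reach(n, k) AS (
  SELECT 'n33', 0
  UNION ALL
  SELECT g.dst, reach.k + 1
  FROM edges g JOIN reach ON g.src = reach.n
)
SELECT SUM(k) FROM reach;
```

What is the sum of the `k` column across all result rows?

Base: (n33, k=0).
Iteration 1: edges from {n33} -> (n25, k=1).
Iteration 2: edges from {n25} -> (n14, k=2).
Iteration 3: no outgoing edges from {n14}; recursion stops.
SUM(k) = 0 + 1 + 2 = 3.

3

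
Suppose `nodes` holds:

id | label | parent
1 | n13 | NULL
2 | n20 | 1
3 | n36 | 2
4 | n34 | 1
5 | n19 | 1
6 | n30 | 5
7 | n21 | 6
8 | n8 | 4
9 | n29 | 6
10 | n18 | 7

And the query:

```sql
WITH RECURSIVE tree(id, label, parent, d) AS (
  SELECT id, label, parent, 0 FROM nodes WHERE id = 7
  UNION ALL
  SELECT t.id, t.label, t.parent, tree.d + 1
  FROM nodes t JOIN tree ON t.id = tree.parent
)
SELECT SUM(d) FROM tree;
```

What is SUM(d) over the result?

Base: id=7 (n21), parent=6, d 0.
Iteration 1: join on id=6 -> n30 (id 6, parent=5, d 1).
Iteration 2: join on id=5 -> n19 (id 5, parent=1, d 2).
Iteration 3: join on id=1 -> n13 (id 1, parent=NULL, d 3).
Iteration 4: parent is NULL; no match; recursion stops.
SUM(d) = 0 + 1 + 2 + 3 = 6.

6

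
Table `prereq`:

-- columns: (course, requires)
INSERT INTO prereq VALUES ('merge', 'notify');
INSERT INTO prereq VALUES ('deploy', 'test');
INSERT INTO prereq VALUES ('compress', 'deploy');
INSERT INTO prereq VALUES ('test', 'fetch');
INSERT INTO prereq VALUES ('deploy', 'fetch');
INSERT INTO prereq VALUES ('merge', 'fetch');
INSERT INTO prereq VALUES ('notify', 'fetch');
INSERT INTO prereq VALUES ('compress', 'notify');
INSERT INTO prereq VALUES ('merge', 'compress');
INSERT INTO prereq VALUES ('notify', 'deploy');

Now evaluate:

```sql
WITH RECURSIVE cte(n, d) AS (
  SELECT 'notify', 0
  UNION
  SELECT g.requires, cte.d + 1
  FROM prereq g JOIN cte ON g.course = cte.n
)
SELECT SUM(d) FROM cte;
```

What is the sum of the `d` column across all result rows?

Base: (notify, d=0).
Iteration 1: edges from {notify} -> (deploy, d=1), (fetch, d=1).
Iteration 2: edges from {deploy,fetch} -> (fetch, d=2), (test, d=2).
Iteration 3: edges from {fetch,test} -> (fetch, d=3).
Iteration 4: no outgoing edges from {fetch}; recursion stops.
SUM(d) = 0 + 1 + 1 + 2 + 2 + 3 = 9.

9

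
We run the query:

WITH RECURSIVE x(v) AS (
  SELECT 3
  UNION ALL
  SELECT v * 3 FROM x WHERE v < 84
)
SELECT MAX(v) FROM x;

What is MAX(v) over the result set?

Base: v=3.
Iteration 1: 3 < 84 holds -> v = 3 * 3 = 9.
Iteration 2: 9 < 84 holds -> v = 9 * 3 = 27.
Iteration 3: 27 < 84 holds -> v = 27 * 3 = 81.
Iteration 4: 81 < 84 holds -> v = 81 * 3 = 243.
Iteration 5: 243 < 84 fails; recursion stops.
v values: 3, 9, 27, 81, 243; the maximum is 243.

243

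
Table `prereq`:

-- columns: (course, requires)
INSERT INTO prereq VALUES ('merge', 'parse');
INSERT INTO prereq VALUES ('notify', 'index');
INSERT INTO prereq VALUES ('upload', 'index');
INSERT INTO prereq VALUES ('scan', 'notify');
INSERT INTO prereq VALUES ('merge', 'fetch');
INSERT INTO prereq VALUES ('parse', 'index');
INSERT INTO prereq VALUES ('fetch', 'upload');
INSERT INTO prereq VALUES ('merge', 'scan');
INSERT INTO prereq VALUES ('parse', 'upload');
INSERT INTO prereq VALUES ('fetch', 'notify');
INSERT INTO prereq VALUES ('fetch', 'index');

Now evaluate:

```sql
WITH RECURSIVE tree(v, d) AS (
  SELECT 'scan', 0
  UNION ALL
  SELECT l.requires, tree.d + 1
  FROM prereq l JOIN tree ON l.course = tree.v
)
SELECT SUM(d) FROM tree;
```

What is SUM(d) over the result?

Base: (scan, d=0).
Iteration 1: edges from {scan} -> (notify, d=1).
Iteration 2: edges from {notify} -> (index, d=2).
Iteration 3: no outgoing edges from {index}; recursion stops.
SUM(d) = 0 + 1 + 2 = 3.

3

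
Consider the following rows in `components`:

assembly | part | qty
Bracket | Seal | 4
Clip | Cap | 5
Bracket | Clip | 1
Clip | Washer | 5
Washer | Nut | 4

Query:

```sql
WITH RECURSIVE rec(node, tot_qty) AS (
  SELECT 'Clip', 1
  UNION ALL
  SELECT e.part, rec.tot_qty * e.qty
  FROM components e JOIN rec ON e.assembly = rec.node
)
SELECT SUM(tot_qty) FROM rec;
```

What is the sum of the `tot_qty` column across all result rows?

Base: (Clip, tot_qty=1).
Iteration 1: components of {Clip} -> Cap = 1*5 = 5, Washer = 1*5 = 5.
Iteration 2: components of {Cap,Washer} -> Nut = 5*4 = 20.
Iteration 3: no further components; recursion stops.
SUM(tot_qty) = 1 + 5 + 5 + 20 = 31.

31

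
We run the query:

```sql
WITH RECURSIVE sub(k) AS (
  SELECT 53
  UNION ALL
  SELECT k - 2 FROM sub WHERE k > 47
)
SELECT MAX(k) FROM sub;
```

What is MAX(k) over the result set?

Base: k=53.
Iteration 1: 53 > 47 holds -> k = 53 - 2 = 51.
Iteration 2: 51 > 47 holds -> k = 51 - 2 = 49.
Iteration 3: 49 > 47 holds -> k = 49 - 2 = 47.
Iteration 4: 47 > 47 fails; recursion stops.
k values: 53, 51, 49, 47; the maximum is 53.

53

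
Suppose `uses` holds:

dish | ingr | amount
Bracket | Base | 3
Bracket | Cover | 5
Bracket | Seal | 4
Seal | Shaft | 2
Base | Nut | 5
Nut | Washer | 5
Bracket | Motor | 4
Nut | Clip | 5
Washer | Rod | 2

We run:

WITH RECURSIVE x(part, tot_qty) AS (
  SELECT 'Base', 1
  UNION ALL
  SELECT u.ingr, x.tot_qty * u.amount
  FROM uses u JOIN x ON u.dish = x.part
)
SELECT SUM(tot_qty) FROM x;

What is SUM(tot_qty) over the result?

106

Base: (Base, tot_qty=1).
Iteration 1: components of {Base} -> Nut = 1*5 = 5.
Iteration 2: components of {Nut} -> Clip = 5*5 = 25, Washer = 5*5 = 25.
Iteration 3: components of {Clip,Washer} -> Rod = 25*2 = 50.
Iteration 4: no further components; recursion stops.
SUM(tot_qty) = 1 + 5 + 25 + 25 + 50 = 106.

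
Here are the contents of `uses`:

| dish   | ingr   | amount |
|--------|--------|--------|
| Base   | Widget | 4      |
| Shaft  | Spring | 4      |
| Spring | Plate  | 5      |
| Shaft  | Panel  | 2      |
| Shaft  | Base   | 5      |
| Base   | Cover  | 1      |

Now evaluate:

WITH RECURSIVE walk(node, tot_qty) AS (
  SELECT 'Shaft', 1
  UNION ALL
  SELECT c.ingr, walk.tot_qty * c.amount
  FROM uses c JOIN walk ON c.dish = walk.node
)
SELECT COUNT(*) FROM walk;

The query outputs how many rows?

7

Base: (Shaft, tot_qty=1).
Iteration 1: components of {Shaft} -> Base = 1*5 = 5, Panel = 1*2 = 2, Spring = 1*4 = 4.
Iteration 2: components of {Base,Panel,Spring} -> Cover = 5*1 = 5, Plate = 4*5 = 20, Widget = 5*4 = 20.
Iteration 3: no further components; recursion stops.
Total rows emitted: 7.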